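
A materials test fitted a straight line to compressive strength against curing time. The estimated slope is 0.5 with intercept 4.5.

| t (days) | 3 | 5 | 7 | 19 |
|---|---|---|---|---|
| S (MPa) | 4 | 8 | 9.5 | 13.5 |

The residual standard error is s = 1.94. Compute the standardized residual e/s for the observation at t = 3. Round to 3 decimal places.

-1.031

Ŝ = 4.5 + 0.5·3 = 6
e = 4 − 6 = -2
e/s = -2 / 1.94 = -1.031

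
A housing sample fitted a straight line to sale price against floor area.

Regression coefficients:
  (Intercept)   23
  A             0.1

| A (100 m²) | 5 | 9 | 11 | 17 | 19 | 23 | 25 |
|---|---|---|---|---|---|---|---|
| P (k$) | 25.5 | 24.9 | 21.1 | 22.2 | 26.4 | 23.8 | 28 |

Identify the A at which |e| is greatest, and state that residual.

A = 11, e = -3

A=5: P̂ = 23 + 0.1·5 = 23.5; e = 25.5 − 23.5 = 2
A=9: P̂ = 23 + 0.1·9 = 23.9; e = 24.9 − 23.9 = 1
A=11: P̂ = 23 + 0.1·11 = 24.1; e = 21.1 − 24.1 = -3
A=17: P̂ = 23 + 0.1·17 = 24.7; e = 22.2 − 24.7 = -2.5
A=19: P̂ = 23 + 0.1·19 = 24.9; e = 26.4 − 24.9 = 1.5
A=23: P̂ = 23 + 0.1·23 = 25.3; e = 23.8 − 25.3 = -1.5
A=25: P̂ = 23 + 0.1·25 = 25.5; e = 28 − 25.5 = 2.5
Largest |e| is 3 at A = 11, residual -3.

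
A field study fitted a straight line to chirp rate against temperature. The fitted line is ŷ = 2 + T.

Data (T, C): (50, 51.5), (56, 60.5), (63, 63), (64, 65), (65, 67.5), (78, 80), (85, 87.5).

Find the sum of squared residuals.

SSE = 12

T=50: ŷ = 2 + 50 = 52; r = 51.5 − 52 = -0.5
T=56: ŷ = 2 + 56 = 58; r = 60.5 − 58 = 2.5
T=63: ŷ = 2 + 63 = 65; r = 63 − 65 = -2
T=64: ŷ = 2 + 64 = 66; r = 65 − 66 = -1
T=65: ŷ = 2 + 65 = 67; r = 67.5 − 67 = 0.5
T=78: ŷ = 2 + 78 = 80; r = 80 − 80 = 0
T=85: ŷ = 2 + 85 = 87; r = 87.5 − 87 = 0.5
SSE = 0.25 + 6.25 + 4 + 1 + 0.25 + 0 + 0.25 = 12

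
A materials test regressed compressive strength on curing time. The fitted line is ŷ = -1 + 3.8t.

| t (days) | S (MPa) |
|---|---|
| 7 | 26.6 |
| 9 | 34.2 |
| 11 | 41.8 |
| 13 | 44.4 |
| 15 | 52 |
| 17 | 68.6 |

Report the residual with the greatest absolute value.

t=7: ŷ = -1 + 3.8·7 = 25.6; e = 26.6 − 25.6 = 1
t=9: ŷ = -1 + 3.8·9 = 33.2; e = 34.2 − 33.2 = 1
t=11: ŷ = -1 + 3.8·11 = 40.8; e = 41.8 − 40.8 = 1
t=13: ŷ = -1 + 3.8·13 = 48.4; e = 44.4 − 48.4 = -4
t=15: ŷ = -1 + 3.8·15 = 56; e = 52 − 56 = -4
t=17: ŷ = -1 + 3.8·17 = 63.6; e = 68.6 − 63.6 = 5
Largest |e| is 5 at t = 17, residual 5.

e = 5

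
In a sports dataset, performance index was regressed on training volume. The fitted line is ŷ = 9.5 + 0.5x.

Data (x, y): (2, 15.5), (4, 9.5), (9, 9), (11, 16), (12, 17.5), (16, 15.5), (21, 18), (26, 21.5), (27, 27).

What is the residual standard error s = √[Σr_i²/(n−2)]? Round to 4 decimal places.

s = 3.4641

x=2: ŷ = 9.5 + 0.5·2 = 10.5; r = 15.5 − 10.5 = 5
x=4: ŷ = 9.5 + 0.5·4 = 11.5; r = 9.5 − 11.5 = -2
x=9: ŷ = 9.5 + 0.5·9 = 14; r = 9 − 14 = -5
x=11: ŷ = 9.5 + 0.5·11 = 15; r = 16 − 15 = 1
x=12: ŷ = 9.5 + 0.5·12 = 15.5; r = 17.5 − 15.5 = 2
x=16: ŷ = 9.5 + 0.5·16 = 17.5; r = 15.5 − 17.5 = -2
x=21: ŷ = 9.5 + 0.5·21 = 20; r = 18 − 20 = -2
x=26: ŷ = 9.5 + 0.5·26 = 22.5; r = 21.5 − 22.5 = -1
x=27: ŷ = 9.5 + 0.5·27 = 23; r = 27 − 23 = 4
SSE = 25 + 4 + 25 + 1 + 4 + 4 + 4 + 1 + 16 = 84
s = √(84/7) = √12 ≈ 3.4641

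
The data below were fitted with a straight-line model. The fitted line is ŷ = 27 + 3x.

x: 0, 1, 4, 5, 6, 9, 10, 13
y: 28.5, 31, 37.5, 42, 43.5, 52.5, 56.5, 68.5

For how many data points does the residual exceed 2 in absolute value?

1

x=0: ŷ = 27 + 3·0 = 27; r = 28.5 − 27 = 1.5
x=1: ŷ = 27 + 3·1 = 30; r = 31 − 30 = 1
x=4: ŷ = 27 + 3·4 = 39; r = 37.5 − 39 = -1.5
x=5: ŷ = 27 + 3·5 = 42; r = 42 − 42 = 0
x=6: ŷ = 27 + 3·6 = 45; r = 43.5 − 45 = -1.5
x=9: ŷ = 27 + 3·9 = 54; r = 52.5 − 54 = -1.5
x=10: ŷ = 27 + 3·10 = 57; r = 56.5 − 57 = -0.5
x=13: ŷ = 27 + 3·13 = 66; r = 68.5 − 66 = 2.5
|r| > 2: x=13 (|r|=2.5) → 1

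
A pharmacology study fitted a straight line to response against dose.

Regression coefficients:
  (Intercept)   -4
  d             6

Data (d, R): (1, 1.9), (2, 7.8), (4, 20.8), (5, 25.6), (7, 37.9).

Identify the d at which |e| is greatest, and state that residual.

d=1: R̂ = -4 + 6·1 = 2; e = 1.9 − 2 = -0.1
d=2: R̂ = -4 + 6·2 = 8; e = 7.8 − 8 = -0.2
d=4: R̂ = -4 + 6·4 = 20; e = 20.8 − 20 = 0.8
d=5: R̂ = -4 + 6·5 = 26; e = 25.6 − 26 = -0.4
d=7: R̂ = -4 + 6·7 = 38; e = 37.9 − 38 = -0.1
Largest |e| is 0.8 at d = 4, residual 0.8.

d = 4, e = 0.8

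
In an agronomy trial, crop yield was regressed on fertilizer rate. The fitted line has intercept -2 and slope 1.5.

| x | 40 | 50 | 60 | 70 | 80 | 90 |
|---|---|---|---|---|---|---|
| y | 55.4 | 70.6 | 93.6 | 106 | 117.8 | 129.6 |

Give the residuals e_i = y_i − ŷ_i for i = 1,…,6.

x=40: ŷ = -2 + 1.5·40 = 58; e = 55.4 − 58 = -2.6
x=50: ŷ = -2 + 1.5·50 = 73; e = 70.6 − 73 = -2.4
x=60: ŷ = -2 + 1.5·60 = 88; e = 93.6 − 88 = 5.6
x=70: ŷ = -2 + 1.5·70 = 103; e = 106 − 103 = 3
x=80: ŷ = -2 + 1.5·80 = 118; e = 117.8 − 118 = -0.2
x=90: ŷ = -2 + 1.5·90 = 133; e = 129.6 − 133 = -3.4

-2.6, -2.4, 5.6, 3, -0.2, -3.4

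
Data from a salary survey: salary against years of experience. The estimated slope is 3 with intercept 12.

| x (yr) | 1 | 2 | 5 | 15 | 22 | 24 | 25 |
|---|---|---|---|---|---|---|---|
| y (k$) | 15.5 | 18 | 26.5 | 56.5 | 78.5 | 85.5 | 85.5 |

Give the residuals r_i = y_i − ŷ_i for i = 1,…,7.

0.5, 0, -0.5, -0.5, 0.5, 1.5, -1.5

x=1: ŷ = 12 + 3·1 = 15; r = 15.5 − 15 = 0.5
x=2: ŷ = 12 + 3·2 = 18; r = 18 − 18 = 0
x=5: ŷ = 12 + 3·5 = 27; r = 26.5 − 27 = -0.5
x=15: ŷ = 12 + 3·15 = 57; r = 56.5 − 57 = -0.5
x=22: ŷ = 12 + 3·22 = 78; r = 78.5 − 78 = 0.5
x=24: ŷ = 12 + 3·24 = 84; r = 85.5 − 84 = 1.5
x=25: ŷ = 12 + 3·25 = 87; r = 85.5 − 87 = -1.5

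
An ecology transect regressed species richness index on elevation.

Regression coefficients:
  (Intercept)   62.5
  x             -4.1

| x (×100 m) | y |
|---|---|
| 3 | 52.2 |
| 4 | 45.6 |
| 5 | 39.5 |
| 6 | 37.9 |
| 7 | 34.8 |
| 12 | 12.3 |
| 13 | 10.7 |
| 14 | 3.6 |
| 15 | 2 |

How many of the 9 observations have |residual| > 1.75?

2

x=3: ŷ = 62.5 − 4.1·3 = 50.2; r = 52.2 − 50.2 = 2
x=4: ŷ = 62.5 − 4.1·4 = 46.1; r = 45.6 − 46.1 = -0.5
x=5: ŷ = 62.5 − 4.1·5 = 42; r = 39.5 − 42 = -2.5
x=6: ŷ = 62.5 − 4.1·6 = 37.9; r = 37.9 − 37.9 = 0
x=7: ŷ = 62.5 − 4.1·7 = 33.8; r = 34.8 − 33.8 = 1
x=12: ŷ = 62.5 − 4.1·12 = 13.3; r = 12.3 − 13.3 = -1
x=13: ŷ = 62.5 − 4.1·13 = 9.2; r = 10.7 − 9.2 = 1.5
x=14: ŷ = 62.5 − 4.1·14 = 5.1; r = 3.6 − 5.1 = -1.5
x=15: ŷ = 62.5 − 4.1·15 = 1; r = 2 − 1 = 1
|r| > 1.75: x=3 (|r|=2), x=5 (|r|=2.5) → 2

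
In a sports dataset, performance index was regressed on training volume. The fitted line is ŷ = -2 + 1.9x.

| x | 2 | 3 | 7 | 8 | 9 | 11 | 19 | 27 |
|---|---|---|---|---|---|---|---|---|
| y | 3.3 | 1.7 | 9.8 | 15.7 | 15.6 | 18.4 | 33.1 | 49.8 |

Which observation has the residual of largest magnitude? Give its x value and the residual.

x = 8, r = 2.5

x=2: ŷ = -2 + 1.9·2 = 1.8; r = 3.3 − 1.8 = 1.5
x=3: ŷ = -2 + 1.9·3 = 3.7; r = 1.7 − 3.7 = -2
x=7: ŷ = -2 + 1.9·7 = 11.3; r = 9.8 − 11.3 = -1.5
x=8: ŷ = -2 + 1.9·8 = 13.2; r = 15.7 − 13.2 = 2.5
x=9: ŷ = -2 + 1.9·9 = 15.1; r = 15.6 − 15.1 = 0.5
x=11: ŷ = -2 + 1.9·11 = 18.9; r = 18.4 − 18.9 = -0.5
x=19: ŷ = -2 + 1.9·19 = 34.1; r = 33.1 − 34.1 = -1
x=27: ŷ = -2 + 1.9·27 = 49.3; r = 49.8 − 49.3 = 0.5
Largest |r| is 2.5 at x = 8, residual 2.5.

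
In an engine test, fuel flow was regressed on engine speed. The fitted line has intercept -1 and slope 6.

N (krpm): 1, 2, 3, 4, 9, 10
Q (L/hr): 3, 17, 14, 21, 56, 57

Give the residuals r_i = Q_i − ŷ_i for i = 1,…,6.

-2, 6, -3, -2, 3, -2

N=1: ŷ = -1 + 6·1 = 5; r = 3 − 5 = -2
N=2: ŷ = -1 + 6·2 = 11; r = 17 − 11 = 6
N=3: ŷ = -1 + 6·3 = 17; r = 14 − 17 = -3
N=4: ŷ = -1 + 6·4 = 23; r = 21 − 23 = -2
N=9: ŷ = -1 + 6·9 = 53; r = 56 − 53 = 3
N=10: ŷ = -1 + 6·10 = 59; r = 57 − 59 = -2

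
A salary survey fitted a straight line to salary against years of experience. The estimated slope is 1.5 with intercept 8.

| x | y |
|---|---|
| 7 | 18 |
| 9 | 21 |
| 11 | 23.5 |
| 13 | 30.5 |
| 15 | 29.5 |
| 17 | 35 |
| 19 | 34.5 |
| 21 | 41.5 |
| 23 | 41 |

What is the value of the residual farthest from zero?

e = 3

x=7: ŷ = 8 + 1.5·7 = 18.5; e = 18 − 18.5 = -0.5
x=9: ŷ = 8 + 1.5·9 = 21.5; e = 21 − 21.5 = -0.5
x=11: ŷ = 8 + 1.5·11 = 24.5; e = 23.5 − 24.5 = -1
x=13: ŷ = 8 + 1.5·13 = 27.5; e = 30.5 − 27.5 = 3
x=15: ŷ = 8 + 1.5·15 = 30.5; e = 29.5 − 30.5 = -1
x=17: ŷ = 8 + 1.5·17 = 33.5; e = 35 − 33.5 = 1.5
x=19: ŷ = 8 + 1.5·19 = 36.5; e = 34.5 − 36.5 = -2
x=21: ŷ = 8 + 1.5·21 = 39.5; e = 41.5 − 39.5 = 2
x=23: ŷ = 8 + 1.5·23 = 42.5; e = 41 − 42.5 = -1.5
Largest |e| is 3 at x = 13, residual 3.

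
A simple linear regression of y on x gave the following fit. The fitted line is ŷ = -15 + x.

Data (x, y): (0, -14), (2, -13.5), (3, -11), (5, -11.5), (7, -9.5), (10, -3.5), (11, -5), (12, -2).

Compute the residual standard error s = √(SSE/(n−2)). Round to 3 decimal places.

s = 1.354

x=0: ŷ = -15 + 0 = -15; e = -14 − (-15) = 1
x=2: ŷ = -15 + 2 = -13; e = -13.5 − (-13) = -0.5
x=3: ŷ = -15 + 3 = -12; e = -11 − (-12) = 1
x=5: ŷ = -15 + 5 = -10; e = -11.5 − (-10) = -1.5
x=7: ŷ = -15 + 7 = -8; e = -9.5 − (-8) = -1.5
x=10: ŷ = -15 + 10 = -5; e = -3.5 − (-5) = 1.5
x=11: ŷ = -15 + 11 = -4; e = -5 − (-4) = -1
x=12: ŷ = -15 + 12 = -3; e = -2 − (-3) = 1
SSE = 1 + 0.25 + 1 + 2.25 + 2.25 + 2.25 + 1 + 1 = 11
s = √(11/6) = √1.83333 ≈ 1.354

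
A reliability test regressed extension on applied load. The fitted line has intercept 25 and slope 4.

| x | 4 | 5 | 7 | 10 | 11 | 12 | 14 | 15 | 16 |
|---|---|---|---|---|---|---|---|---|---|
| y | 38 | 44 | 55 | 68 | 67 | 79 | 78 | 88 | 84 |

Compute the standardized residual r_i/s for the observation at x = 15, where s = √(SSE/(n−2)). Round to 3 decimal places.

0.771

x=4: ŷ = 25 + 4·4 = 41; r = 38 − 41 = -3
x=5: ŷ = 25 + 4·5 = 45; r = 44 − 45 = -1
x=7: ŷ = 25 + 4·7 = 53; r = 55 − 53 = 2
x=10: ŷ = 25 + 4·10 = 65; r = 68 − 65 = 3
x=11: ŷ = 25 + 4·11 = 69; r = 67 − 69 = -2
x=12: ŷ = 25 + 4·12 = 73; r = 79 − 73 = 6
x=14: ŷ = 25 + 4·14 = 81; r = 78 − 81 = -3
x=15: ŷ = 25 + 4·15 = 85; r = 88 − 85 = 3
x=16: ŷ = 25 + 4·16 = 89; r = 84 − 89 = -5
SSE = 9 + 1 + 4 + 9 + 4 + 36 + 9 + 9 + 25 = 106
s = √(106/7) = 3.89138
r/s = 3 / 3.89138 = 0.771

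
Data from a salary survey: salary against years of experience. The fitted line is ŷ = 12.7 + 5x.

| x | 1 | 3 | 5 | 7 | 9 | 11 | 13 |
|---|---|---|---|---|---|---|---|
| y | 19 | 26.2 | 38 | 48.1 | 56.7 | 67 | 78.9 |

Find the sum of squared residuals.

SSE = 7.12

x=1: ŷ = 12.7 + 5·1 = 17.7; e = 19 − 17.7 = 1.3
x=3: ŷ = 12.7 + 5·3 = 27.7; e = 26.2 − 27.7 = -1.5
x=5: ŷ = 12.7 + 5·5 = 37.7; e = 38 − 37.7 = 0.3
x=7: ŷ = 12.7 + 5·7 = 47.7; e = 48.1 − 47.7 = 0.4
x=9: ŷ = 12.7 + 5·9 = 57.7; e = 56.7 − 57.7 = -1
x=11: ŷ = 12.7 + 5·11 = 67.7; e = 67 − 67.7 = -0.7
x=13: ŷ = 12.7 + 5·13 = 77.7; e = 78.9 − 77.7 = 1.2
SSE = 1.69 + 2.25 + 0.09 + 0.16 + 1 + 0.49 + 1.44 = 7.12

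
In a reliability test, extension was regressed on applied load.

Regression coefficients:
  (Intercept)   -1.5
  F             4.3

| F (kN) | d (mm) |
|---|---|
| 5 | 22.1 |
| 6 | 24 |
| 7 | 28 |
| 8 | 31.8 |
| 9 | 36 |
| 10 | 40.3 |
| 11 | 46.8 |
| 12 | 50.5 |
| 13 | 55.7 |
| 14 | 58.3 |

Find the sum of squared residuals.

F=5: ŷ = -1.5 + 4.3·5 = 20; r = 22.1 − 20 = 2.1
F=6: ŷ = -1.5 + 4.3·6 = 24.3; r = 24 − 24.3 = -0.3
F=7: ŷ = -1.5 + 4.3·7 = 28.6; r = 28 − 28.6 = -0.6
F=8: ŷ = -1.5 + 4.3·8 = 32.9; r = 31.8 − 32.9 = -1.1
F=9: ŷ = -1.5 + 4.3·9 = 37.2; r = 36 − 37.2 = -1.2
F=10: ŷ = -1.5 + 4.3·10 = 41.5; r = 40.3 − 41.5 = -1.2
F=11: ŷ = -1.5 + 4.3·11 = 45.8; r = 46.8 − 45.8 = 1
F=12: ŷ = -1.5 + 4.3·12 = 50.1; r = 50.5 − 50.1 = 0.4
F=13: ŷ = -1.5 + 4.3·13 = 54.4; r = 55.7 − 54.4 = 1.3
F=14: ŷ = -1.5 + 4.3·14 = 58.7; r = 58.3 − 58.7 = -0.4
SSE = 4.41 + 0.09 + 0.36 + 1.21 + 1.44 + 1.44 + 1 + 0.16 + 1.69 + 0.16 = 11.96

SSE = 11.96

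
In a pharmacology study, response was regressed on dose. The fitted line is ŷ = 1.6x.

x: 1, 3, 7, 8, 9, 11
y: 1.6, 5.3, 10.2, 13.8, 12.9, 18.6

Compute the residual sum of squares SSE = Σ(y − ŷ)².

SSE = 5.5

x=1: ŷ = 1.6·1 = 1.6; r = 1.6 − 1.6 = 0
x=3: ŷ = 1.6·3 = 4.8; r = 5.3 − 4.8 = 0.5
x=7: ŷ = 1.6·7 = 11.2; r = 10.2 − 11.2 = -1
x=8: ŷ = 1.6·8 = 12.8; r = 13.8 − 12.8 = 1
x=9: ŷ = 1.6·9 = 14.4; r = 12.9 − 14.4 = -1.5
x=11: ŷ = 1.6·11 = 17.6; r = 18.6 − 17.6 = 1
SSE = 0 + 0.25 + 1 + 1 + 2.25 + 1 = 5.5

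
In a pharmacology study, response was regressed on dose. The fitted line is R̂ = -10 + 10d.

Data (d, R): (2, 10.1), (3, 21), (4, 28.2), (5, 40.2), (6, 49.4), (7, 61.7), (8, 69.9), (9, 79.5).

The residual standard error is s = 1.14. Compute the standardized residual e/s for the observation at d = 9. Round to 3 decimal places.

R̂ = -10 + 10·9 = 80
e = 79.5 − 80 = -0.5
e/s = -0.5 / 1.14 = -0.439

-0.439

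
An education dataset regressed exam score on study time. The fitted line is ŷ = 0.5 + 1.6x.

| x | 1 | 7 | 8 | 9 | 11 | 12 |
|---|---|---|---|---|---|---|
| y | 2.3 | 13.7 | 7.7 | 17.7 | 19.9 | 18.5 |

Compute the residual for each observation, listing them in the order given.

0.2, 2, -5.6, 2.8, 1.8, -1.2

x=1: ŷ = 0.5 + 1.6·1 = 2.1; r = 2.3 − 2.1 = 0.2
x=7: ŷ = 0.5 + 1.6·7 = 11.7; r = 13.7 − 11.7 = 2
x=8: ŷ = 0.5 + 1.6·8 = 13.3; r = 7.7 − 13.3 = -5.6
x=9: ŷ = 0.5 + 1.6·9 = 14.9; r = 17.7 − 14.9 = 2.8
x=11: ŷ = 0.5 + 1.6·11 = 18.1; r = 19.9 − 18.1 = 1.8
x=12: ŷ = 0.5 + 1.6·12 = 19.7; r = 18.5 − 19.7 = -1.2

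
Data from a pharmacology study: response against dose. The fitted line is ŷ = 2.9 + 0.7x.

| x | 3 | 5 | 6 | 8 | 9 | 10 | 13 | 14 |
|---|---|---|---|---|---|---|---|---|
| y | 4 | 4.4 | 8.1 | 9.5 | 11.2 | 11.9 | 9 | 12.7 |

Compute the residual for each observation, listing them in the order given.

-1, -2, 1, 1, 2, 2, -3, 0

x=3: ŷ = 2.9 + 0.7·3 = 5; r = 4 − 5 = -1
x=5: ŷ = 2.9 + 0.7·5 = 6.4; r = 4.4 − 6.4 = -2
x=6: ŷ = 2.9 + 0.7·6 = 7.1; r = 8.1 − 7.1 = 1
x=8: ŷ = 2.9 + 0.7·8 = 8.5; r = 9.5 − 8.5 = 1
x=9: ŷ = 2.9 + 0.7·9 = 9.2; r = 11.2 − 9.2 = 2
x=10: ŷ = 2.9 + 0.7·10 = 9.9; r = 11.9 − 9.9 = 2
x=13: ŷ = 2.9 + 0.7·13 = 12; r = 9 − 12 = -3
x=14: ŷ = 2.9 + 0.7·14 = 12.7; r = 12.7 − 12.7 = 0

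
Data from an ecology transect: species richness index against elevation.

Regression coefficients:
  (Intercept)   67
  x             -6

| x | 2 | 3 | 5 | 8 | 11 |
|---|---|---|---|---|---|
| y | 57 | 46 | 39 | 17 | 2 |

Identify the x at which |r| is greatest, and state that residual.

x=2: ŷ = 67 − 6·2 = 55; r = 57 − 55 = 2
x=3: ŷ = 67 − 6·3 = 49; r = 46 − 49 = -3
x=5: ŷ = 67 − 6·5 = 37; r = 39 − 37 = 2
x=8: ŷ = 67 − 6·8 = 19; r = 17 − 19 = -2
x=11: ŷ = 67 − 6·11 = 1; r = 2 − 1 = 1
Largest |r| is 3 at x = 3, residual -3.

x = 3, r = -3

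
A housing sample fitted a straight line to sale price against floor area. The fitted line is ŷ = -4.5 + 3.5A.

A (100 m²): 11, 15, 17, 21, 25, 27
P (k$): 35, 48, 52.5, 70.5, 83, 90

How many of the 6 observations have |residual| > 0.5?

3

A=11: ŷ = -4.5 + 3.5·11 = 34; r = 35 − 34 = 1
A=15: ŷ = -4.5 + 3.5·15 = 48; r = 48 − 48 = 0
A=17: ŷ = -4.5 + 3.5·17 = 55; r = 52.5 − 55 = -2.5
A=21: ŷ = -4.5 + 3.5·21 = 69; r = 70.5 − 69 = 1.5
A=25: ŷ = -4.5 + 3.5·25 = 83; r = 83 − 83 = 0
A=27: ŷ = -4.5 + 3.5·27 = 90; r = 90 − 90 = 0
|r| > 0.5: A=11 (|r|=1), A=17 (|r|=2.5), A=21 (|r|=1.5) → 3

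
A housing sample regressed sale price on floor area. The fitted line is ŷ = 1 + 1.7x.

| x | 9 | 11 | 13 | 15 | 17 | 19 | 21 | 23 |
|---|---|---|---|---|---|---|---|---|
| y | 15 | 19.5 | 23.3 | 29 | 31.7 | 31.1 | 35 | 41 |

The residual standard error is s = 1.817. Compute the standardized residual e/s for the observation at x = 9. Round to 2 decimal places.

ŷ = 1 + 1.7·9 = 16.3
e = 15 − 16.3 = -1.3
e/s = -1.3 / 1.817 = -0.72

-0.72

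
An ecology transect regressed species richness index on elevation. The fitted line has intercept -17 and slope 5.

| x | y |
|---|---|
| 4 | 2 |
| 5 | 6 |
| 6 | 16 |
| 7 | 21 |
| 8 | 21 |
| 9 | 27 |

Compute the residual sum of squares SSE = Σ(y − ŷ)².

SSE = 28

x=4: ŷ = -17 + 5·4 = 3; r = 2 − 3 = -1
x=5: ŷ = -17 + 5·5 = 8; r = 6 − 8 = -2
x=6: ŷ = -17 + 5·6 = 13; r = 16 − 13 = 3
x=7: ŷ = -17 + 5·7 = 18; r = 21 − 18 = 3
x=8: ŷ = -17 + 5·8 = 23; r = 21 − 23 = -2
x=9: ŷ = -17 + 5·9 = 28; r = 27 − 28 = -1
SSE = 1 + 4 + 9 + 9 + 4 + 1 = 28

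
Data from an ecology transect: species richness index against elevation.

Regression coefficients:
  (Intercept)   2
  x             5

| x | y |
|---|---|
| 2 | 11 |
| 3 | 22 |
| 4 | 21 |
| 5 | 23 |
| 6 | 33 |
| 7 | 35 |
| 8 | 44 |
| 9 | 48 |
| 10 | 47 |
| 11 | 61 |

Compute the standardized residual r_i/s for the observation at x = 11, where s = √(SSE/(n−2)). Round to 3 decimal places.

1.167

x=2: ŷ = 2 + 5·2 = 12; r = 11 − 12 = -1
x=3: ŷ = 2 + 5·3 = 17; r = 22 − 17 = 5
x=4: ŷ = 2 + 5·4 = 22; r = 21 − 22 = -1
x=5: ŷ = 2 + 5·5 = 27; r = 23 − 27 = -4
x=6: ŷ = 2 + 5·6 = 32; r = 33 − 32 = 1
x=7: ŷ = 2 + 5·7 = 37; r = 35 − 37 = -2
x=8: ŷ = 2 + 5·8 = 42; r = 44 − 42 = 2
x=9: ŷ = 2 + 5·9 = 47; r = 48 − 47 = 1
x=10: ŷ = 2 + 5·10 = 52; r = 47 − 52 = -5
x=11: ŷ = 2 + 5·11 = 57; r = 61 − 57 = 4
SSE = 1 + 25 + 1 + 16 + 1 + 4 + 4 + 1 + 25 + 16 = 94
s = √(94/8) = 3.42783
r/s = 4 / 3.42783 = 1.167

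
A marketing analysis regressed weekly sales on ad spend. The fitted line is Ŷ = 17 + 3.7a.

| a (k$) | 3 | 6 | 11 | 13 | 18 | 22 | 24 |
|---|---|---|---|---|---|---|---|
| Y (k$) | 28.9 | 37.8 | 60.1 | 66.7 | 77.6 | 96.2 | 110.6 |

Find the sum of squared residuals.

a=3: Ŷ = 17 + 3.7·3 = 28.1; e = 28.9 − 28.1 = 0.8
a=6: Ŷ = 17 + 3.7·6 = 39.2; e = 37.8 − 39.2 = -1.4
a=11: Ŷ = 17 + 3.7·11 = 57.7; e = 60.1 − 57.7 = 2.4
a=13: Ŷ = 17 + 3.7·13 = 65.1; e = 66.7 − 65.1 = 1.6
a=18: Ŷ = 17 + 3.7·18 = 83.6; e = 77.6 − 83.6 = -6
a=22: Ŷ = 17 + 3.7·22 = 98.4; e = 96.2 − 98.4 = -2.2
a=24: Ŷ = 17 + 3.7·24 = 105.8; e = 110.6 − 105.8 = 4.8
SSE = 0.64 + 1.96 + 5.76 + 2.56 + 36 + 4.84 + 23.04 = 74.8

SSE = 74.8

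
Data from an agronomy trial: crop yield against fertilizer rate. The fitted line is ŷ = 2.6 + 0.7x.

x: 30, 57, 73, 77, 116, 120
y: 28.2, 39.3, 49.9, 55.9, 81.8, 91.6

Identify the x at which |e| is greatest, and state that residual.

x=30: ŷ = 2.6 + 0.7·30 = 23.6; e = 28.2 − 23.6 = 4.6
x=57: ŷ = 2.6 + 0.7·57 = 42.5; e = 39.3 − 42.5 = -3.2
x=73: ŷ = 2.6 + 0.7·73 = 53.7; e = 49.9 − 53.7 = -3.8
x=77: ŷ = 2.6 + 0.7·77 = 56.5; e = 55.9 − 56.5 = -0.6
x=116: ŷ = 2.6 + 0.7·116 = 83.8; e = 81.8 − 83.8 = -2
x=120: ŷ = 2.6 + 0.7·120 = 86.6; e = 91.6 − 86.6 = 5
Largest |e| is 5 at x = 120, residual 5.

x = 120, e = 5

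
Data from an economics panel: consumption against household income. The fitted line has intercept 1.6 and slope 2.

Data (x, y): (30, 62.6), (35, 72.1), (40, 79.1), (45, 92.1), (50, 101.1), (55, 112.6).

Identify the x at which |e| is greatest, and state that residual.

x=30: ŷ = 1.6 + 2·30 = 61.6; e = 62.6 − 61.6 = 1
x=35: ŷ = 1.6 + 2·35 = 71.6; e = 72.1 − 71.6 = 0.5
x=40: ŷ = 1.6 + 2·40 = 81.6; e = 79.1 − 81.6 = -2.5
x=45: ŷ = 1.6 + 2·45 = 91.6; e = 92.1 − 91.6 = 0.5
x=50: ŷ = 1.6 + 2·50 = 101.6; e = 101.1 − 101.6 = -0.5
x=55: ŷ = 1.6 + 2·55 = 111.6; e = 112.6 − 111.6 = 1
Largest |e| is 2.5 at x = 40, residual -2.5.

x = 40, e = -2.5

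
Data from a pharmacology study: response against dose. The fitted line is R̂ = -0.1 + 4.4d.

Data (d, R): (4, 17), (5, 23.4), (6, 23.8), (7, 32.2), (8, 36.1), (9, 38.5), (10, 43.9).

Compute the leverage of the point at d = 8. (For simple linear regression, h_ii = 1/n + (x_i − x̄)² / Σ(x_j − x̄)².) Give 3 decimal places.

d̄ = (4 + 5 + 6 + 7 + 8 + 9 + 10)/7 = 7
Σ(d − d̄)² = 9 + 4 + 1 + 0 + 1 + 4 + 9 = 28
h = 1/7 + (1)²/28 = 0.142857 + 0.0357143 = 0.179

h = 0.179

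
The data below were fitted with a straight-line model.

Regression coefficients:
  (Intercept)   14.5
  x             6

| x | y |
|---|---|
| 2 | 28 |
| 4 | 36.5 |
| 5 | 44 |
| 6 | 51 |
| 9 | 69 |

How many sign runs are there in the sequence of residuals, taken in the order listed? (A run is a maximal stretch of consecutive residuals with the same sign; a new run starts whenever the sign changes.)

3 runs

x=2: ŷ = 14.5 + 6·2 = 26.5; e = 28 − 26.5 = 1.5
x=4: ŷ = 14.5 + 6·4 = 38.5; e = 36.5 − 38.5 = -2
x=5: ŷ = 14.5 + 6·5 = 44.5; e = 44 − 44.5 = -0.5
x=6: ŷ = 14.5 + 6·6 = 50.5; e = 51 − 50.5 = 0.5
x=9: ŷ = 14.5 + 6·9 = 68.5; e = 69 − 68.5 = 0.5
Signs: + − − + +
Runs: +×1, −×2, +×2 → 3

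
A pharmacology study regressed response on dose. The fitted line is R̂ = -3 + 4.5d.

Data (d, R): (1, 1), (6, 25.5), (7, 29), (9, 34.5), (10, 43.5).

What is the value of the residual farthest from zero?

e = -3

d=1: R̂ = -3 + 4.5·1 = 1.5; e = 1 − 1.5 = -0.5
d=6: R̂ = -3 + 4.5·6 = 24; e = 25.5 − 24 = 1.5
d=7: R̂ = -3 + 4.5·7 = 28.5; e = 29 − 28.5 = 0.5
d=9: R̂ = -3 + 4.5·9 = 37.5; e = 34.5 − 37.5 = -3
d=10: R̂ = -3 + 4.5·10 = 42; e = 43.5 − 42 = 1.5
Largest |e| is 3 at d = 9, residual -3.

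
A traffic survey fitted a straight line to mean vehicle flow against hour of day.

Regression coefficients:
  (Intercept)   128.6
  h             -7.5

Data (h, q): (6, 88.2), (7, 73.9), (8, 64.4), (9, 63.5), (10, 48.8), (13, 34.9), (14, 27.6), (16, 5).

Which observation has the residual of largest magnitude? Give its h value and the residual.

h = 10, r = -4.8

h=6: ŷ = 128.6 − 7.5·6 = 83.6; r = 88.2 − 83.6 = 4.6
h=7: ŷ = 128.6 − 7.5·7 = 76.1; r = 73.9 − 76.1 = -2.2
h=8: ŷ = 128.6 − 7.5·8 = 68.6; r = 64.4 − 68.6 = -4.2
h=9: ŷ = 128.6 − 7.5·9 = 61.1; r = 63.5 − 61.1 = 2.4
h=10: ŷ = 128.6 − 7.5·10 = 53.6; r = 48.8 − 53.6 = -4.8
h=13: ŷ = 128.6 − 7.5·13 = 31.1; r = 34.9 − 31.1 = 3.8
h=14: ŷ = 128.6 − 7.5·14 = 23.6; r = 27.6 − 23.6 = 4
h=16: ŷ = 128.6 − 7.5·16 = 8.6; r = 5 − 8.6 = -3.6
Largest |r| is 4.8 at h = 10, residual -4.8.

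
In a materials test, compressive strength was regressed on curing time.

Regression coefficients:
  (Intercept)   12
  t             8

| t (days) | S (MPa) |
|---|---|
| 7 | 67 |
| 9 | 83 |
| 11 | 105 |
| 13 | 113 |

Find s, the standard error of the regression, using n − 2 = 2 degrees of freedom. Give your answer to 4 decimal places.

s = 4.2426

t=7: ŷ = 12 + 8·7 = 68; e = 67 − 68 = -1
t=9: ŷ = 12 + 8·9 = 84; e = 83 − 84 = -1
t=11: ŷ = 12 + 8·11 = 100; e = 105 − 100 = 5
t=13: ŷ = 12 + 8·13 = 116; e = 113 − 116 = -3
SSE = 1 + 1 + 25 + 9 = 36
s = √(36/2) = √18 ≈ 4.2426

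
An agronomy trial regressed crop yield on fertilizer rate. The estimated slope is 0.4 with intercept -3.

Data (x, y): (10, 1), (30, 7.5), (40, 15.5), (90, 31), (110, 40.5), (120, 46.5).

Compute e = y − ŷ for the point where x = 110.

ŷ = -3 + 0.4·110 = 41
e = 40.5 − 41 = -0.5

e = -0.5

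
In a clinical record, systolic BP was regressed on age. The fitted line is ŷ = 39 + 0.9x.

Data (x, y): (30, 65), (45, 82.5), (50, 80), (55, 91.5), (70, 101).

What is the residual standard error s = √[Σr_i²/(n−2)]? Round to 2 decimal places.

s = 3.46

x=30: ŷ = 39 + 0.9·30 = 66; r = 65 − 66 = -1
x=45: ŷ = 39 + 0.9·45 = 79.5; r = 82.5 − 79.5 = 3
x=50: ŷ = 39 + 0.9·50 = 84; r = 80 − 84 = -4
x=55: ŷ = 39 + 0.9·55 = 88.5; r = 91.5 − 88.5 = 3
x=70: ŷ = 39 + 0.9·70 = 102; r = 101 − 102 = -1
SSE = 1 + 9 + 16 + 9 + 1 = 36
s = √(36/3) = √12 ≈ 3.46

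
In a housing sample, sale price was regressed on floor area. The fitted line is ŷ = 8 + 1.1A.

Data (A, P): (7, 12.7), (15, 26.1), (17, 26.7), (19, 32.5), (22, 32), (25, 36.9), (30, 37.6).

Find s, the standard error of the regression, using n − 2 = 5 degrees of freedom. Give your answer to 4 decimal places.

A=7: ŷ = 8 + 1.1·7 = 15.7; e = 12.7 − 15.7 = -3
A=15: ŷ = 8 + 1.1·15 = 24.5; e = 26.1 − 24.5 = 1.6
A=17: ŷ = 8 + 1.1·17 = 26.7; e = 26.7 − 26.7 = 0
A=19: ŷ = 8 + 1.1·19 = 28.9; e = 32.5 − 28.9 = 3.6
A=22: ŷ = 8 + 1.1·22 = 32.2; e = 32 − 32.2 = -0.2
A=25: ŷ = 8 + 1.1·25 = 35.5; e = 36.9 − 35.5 = 1.4
A=30: ŷ = 8 + 1.1·30 = 41; e = 37.6 − 41 = -3.4
SSE = 9 + 2.56 + 0 + 12.96 + 0.04 + 1.96 + 11.56 = 38.08
s = √(38.08/5) = √7.616 ≈ 2.7597

s = 2.7597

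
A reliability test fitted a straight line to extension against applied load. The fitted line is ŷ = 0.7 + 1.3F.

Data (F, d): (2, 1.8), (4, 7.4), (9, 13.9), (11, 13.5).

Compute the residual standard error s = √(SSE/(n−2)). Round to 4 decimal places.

s = 2.1213

F=2: ŷ = 0.7 + 1.3·2 = 3.3; e = 1.8 − 3.3 = -1.5
F=4: ŷ = 0.7 + 1.3·4 = 5.9; e = 7.4 − 5.9 = 1.5
F=9: ŷ = 0.7 + 1.3·9 = 12.4; e = 13.9 − 12.4 = 1.5
F=11: ŷ = 0.7 + 1.3·11 = 15; e = 13.5 − 15 = -1.5
SSE = 2.25 + 2.25 + 2.25 + 2.25 = 9
s = √(9/2) = √4.5 ≈ 2.1213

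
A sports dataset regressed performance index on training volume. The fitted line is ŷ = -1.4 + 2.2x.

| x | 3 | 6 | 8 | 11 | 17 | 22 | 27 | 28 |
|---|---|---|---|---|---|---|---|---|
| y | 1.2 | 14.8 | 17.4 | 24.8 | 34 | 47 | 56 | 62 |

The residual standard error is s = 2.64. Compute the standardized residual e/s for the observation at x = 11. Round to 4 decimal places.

ŷ = -1.4 + 2.2·11 = 22.8
e = 24.8 − 22.8 = 2
e/s = 2 / 2.64 = 0.7576

0.7576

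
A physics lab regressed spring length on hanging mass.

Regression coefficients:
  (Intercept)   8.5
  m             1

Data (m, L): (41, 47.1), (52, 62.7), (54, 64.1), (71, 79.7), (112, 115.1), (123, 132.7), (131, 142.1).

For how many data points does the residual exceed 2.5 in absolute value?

m=41: L̂ = 8.5 + 41 = 49.5; r = 47.1 − 49.5 = -2.4
m=52: L̂ = 8.5 + 52 = 60.5; r = 62.7 − 60.5 = 2.2
m=54: L̂ = 8.5 + 54 = 62.5; r = 64.1 − 62.5 = 1.6
m=71: L̂ = 8.5 + 71 = 79.5; r = 79.7 − 79.5 = 0.2
m=112: L̂ = 8.5 + 112 = 120.5; r = 115.1 − 120.5 = -5.4
m=123: L̂ = 8.5 + 123 = 131.5; r = 132.7 − 131.5 = 1.2
m=131: L̂ = 8.5 + 131 = 139.5; r = 142.1 − 139.5 = 2.6
|r| > 2.5: m=112 (|r|=5.4), m=131 (|r|=2.6) → 2

2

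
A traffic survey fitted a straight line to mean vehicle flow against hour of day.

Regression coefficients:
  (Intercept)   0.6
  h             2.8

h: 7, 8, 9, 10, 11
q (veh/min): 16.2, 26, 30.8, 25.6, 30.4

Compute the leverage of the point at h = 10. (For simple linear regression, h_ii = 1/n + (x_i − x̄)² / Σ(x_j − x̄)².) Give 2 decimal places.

h = 0.30

h̄ = (7 + 8 + 9 + 10 + 11)/5 = 9
Σ(h − h̄)² = 4 + 1 + 0 + 1 + 4 = 10
h = 1/5 + (1)²/10 = 0.2 + 0.1 = 0.30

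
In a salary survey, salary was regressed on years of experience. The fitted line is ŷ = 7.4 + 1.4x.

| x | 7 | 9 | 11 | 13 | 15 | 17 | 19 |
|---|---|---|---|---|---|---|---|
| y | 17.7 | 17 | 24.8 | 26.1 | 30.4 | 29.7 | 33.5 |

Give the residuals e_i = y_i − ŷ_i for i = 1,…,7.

0.5, -3, 2, 0.5, 2, -1.5, -0.5

x=7: ŷ = 7.4 + 1.4·7 = 17.2; e = 17.7 − 17.2 = 0.5
x=9: ŷ = 7.4 + 1.4·9 = 20; e = 17 − 20 = -3
x=11: ŷ = 7.4 + 1.4·11 = 22.8; e = 24.8 − 22.8 = 2
x=13: ŷ = 7.4 + 1.4·13 = 25.6; e = 26.1 − 25.6 = 0.5
x=15: ŷ = 7.4 + 1.4·15 = 28.4; e = 30.4 − 28.4 = 2
x=17: ŷ = 7.4 + 1.4·17 = 31.2; e = 29.7 − 31.2 = -1.5
x=19: ŷ = 7.4 + 1.4·19 = 34; e = 33.5 − 34 = -0.5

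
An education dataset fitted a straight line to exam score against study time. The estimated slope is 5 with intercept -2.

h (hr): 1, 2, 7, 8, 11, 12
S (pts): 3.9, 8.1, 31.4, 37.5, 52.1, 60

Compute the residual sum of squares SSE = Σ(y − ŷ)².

h=1: Ŝ = -2 + 5·1 = 3; r = 3.9 − 3 = 0.9
h=2: Ŝ = -2 + 5·2 = 8; r = 8.1 − 8 = 0.1
h=7: Ŝ = -2 + 5·7 = 33; r = 31.4 − 33 = -1.6
h=8: Ŝ = -2 + 5·8 = 38; r = 37.5 − 38 = -0.5
h=11: Ŝ = -2 + 5·11 = 53; r = 52.1 − 53 = -0.9
h=12: Ŝ = -2 + 5·12 = 58; r = 60 − 58 = 2
SSE = 0.81 + 0.01 + 2.56 + 0.25 + 0.81 + 4 = 8.44

SSE = 8.44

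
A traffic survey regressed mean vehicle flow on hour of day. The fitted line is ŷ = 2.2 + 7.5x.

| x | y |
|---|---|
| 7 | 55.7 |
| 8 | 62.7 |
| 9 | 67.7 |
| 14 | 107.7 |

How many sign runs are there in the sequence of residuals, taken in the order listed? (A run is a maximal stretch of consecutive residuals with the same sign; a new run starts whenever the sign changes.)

3 runs

x=7: ŷ = 2.2 + 7.5·7 = 54.7; e = 55.7 − 54.7 = 1
x=8: ŷ = 2.2 + 7.5·8 = 62.2; e = 62.7 − 62.2 = 0.5
x=9: ŷ = 2.2 + 7.5·9 = 69.7; e = 67.7 − 69.7 = -2
x=14: ŷ = 2.2 + 7.5·14 = 107.2; e = 107.7 − 107.2 = 0.5
Signs: + + − +
Runs: +×2, −×1, +×1 → 3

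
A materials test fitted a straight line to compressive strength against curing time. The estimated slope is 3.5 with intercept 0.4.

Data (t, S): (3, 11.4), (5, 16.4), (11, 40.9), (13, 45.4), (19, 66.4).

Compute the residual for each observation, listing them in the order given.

t=3: Ŝ = 0.4 + 3.5·3 = 10.9; r = 11.4 − 10.9 = 0.5
t=5: Ŝ = 0.4 + 3.5·5 = 17.9; r = 16.4 − 17.9 = -1.5
t=11: Ŝ = 0.4 + 3.5·11 = 38.9; r = 40.9 − 38.9 = 2
t=13: Ŝ = 0.4 + 3.5·13 = 45.9; r = 45.4 − 45.9 = -0.5
t=19: Ŝ = 0.4 + 3.5·19 = 66.9; r = 66.4 − 66.9 = -0.5

0.5, -1.5, 2, -0.5, -0.5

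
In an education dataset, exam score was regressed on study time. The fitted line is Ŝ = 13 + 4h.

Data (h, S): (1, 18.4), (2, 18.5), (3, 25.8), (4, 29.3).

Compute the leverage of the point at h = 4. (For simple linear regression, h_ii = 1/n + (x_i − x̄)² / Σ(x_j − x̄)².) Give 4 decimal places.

h̄ = (1 + 2 + 3 + 4)/4 = 2.5
Σ(h − h̄)² = 2.25 + 0.25 + 0.25 + 2.25 = 5
h = 1/4 + (1.5)²/5 = 0.25 + 0.45 = 0.7000

h = 0.7000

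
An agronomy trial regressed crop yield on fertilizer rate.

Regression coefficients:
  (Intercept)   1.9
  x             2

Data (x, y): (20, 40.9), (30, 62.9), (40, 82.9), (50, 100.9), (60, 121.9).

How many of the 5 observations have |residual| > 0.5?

4

x=20: ŷ = 1.9 + 2·20 = 41.9; e = 40.9 − 41.9 = -1
x=30: ŷ = 1.9 + 2·30 = 61.9; e = 62.9 − 61.9 = 1
x=40: ŷ = 1.9 + 2·40 = 81.9; e = 82.9 − 81.9 = 1
x=50: ŷ = 1.9 + 2·50 = 101.9; e = 100.9 − 101.9 = -1
x=60: ŷ = 1.9 + 2·60 = 121.9; e = 121.9 − 121.9 = 0
|e| > 0.5: x=20 (|e|=1), x=30 (|e|=1), x=40 (|e|=1), x=50 (|e|=1) → 4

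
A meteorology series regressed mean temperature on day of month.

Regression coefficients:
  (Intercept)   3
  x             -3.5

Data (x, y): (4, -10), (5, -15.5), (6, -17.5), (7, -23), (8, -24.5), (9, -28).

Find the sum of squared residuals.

x=4: ŷ = 3 − 3.5·4 = -11; r = -10 − (-11) = 1
x=5: ŷ = 3 − 3.5·5 = -14.5; r = -15.5 − (-14.5) = -1
x=6: ŷ = 3 − 3.5·6 = -18; r = -17.5 − (-18) = 0.5
x=7: ŷ = 3 − 3.5·7 = -21.5; r = -23 − (-21.5) = -1.5
x=8: ŷ = 3 − 3.5·8 = -25; r = -24.5 − (-25) = 0.5
x=9: ŷ = 3 − 3.5·9 = -28.5; r = -28 − (-28.5) = 0.5
SSE = 1 + 1 + 0.25 + 2.25 + 0.25 + 0.25 = 5

SSE = 5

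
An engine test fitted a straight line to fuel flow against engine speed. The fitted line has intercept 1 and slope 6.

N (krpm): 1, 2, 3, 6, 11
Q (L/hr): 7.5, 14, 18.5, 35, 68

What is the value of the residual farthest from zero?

N=1: Q̂ = 1 + 6·1 = 7; e = 7.5 − 7 = 0.5
N=2: Q̂ = 1 + 6·2 = 13; e = 14 − 13 = 1
N=3: Q̂ = 1 + 6·3 = 19; e = 18.5 − 19 = -0.5
N=6: Q̂ = 1 + 6·6 = 37; e = 35 − 37 = -2
N=11: Q̂ = 1 + 6·11 = 67; e = 68 − 67 = 1
Largest |e| is 2 at N = 6, residual -2.

e = -2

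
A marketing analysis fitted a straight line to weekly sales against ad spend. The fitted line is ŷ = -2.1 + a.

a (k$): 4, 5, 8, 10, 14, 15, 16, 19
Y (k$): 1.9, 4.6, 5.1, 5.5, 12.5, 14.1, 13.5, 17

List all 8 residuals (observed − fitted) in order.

0, 1.7, -0.8, -2.4, 0.6, 1.2, -0.4, 0.1

a=4: ŷ = -2.1 + 4 = 1.9; r = 1.9 − 1.9 = 0
a=5: ŷ = -2.1 + 5 = 2.9; r = 4.6 − 2.9 = 1.7
a=8: ŷ = -2.1 + 8 = 5.9; r = 5.1 − 5.9 = -0.8
a=10: ŷ = -2.1 + 10 = 7.9; r = 5.5 − 7.9 = -2.4
a=14: ŷ = -2.1 + 14 = 11.9; r = 12.5 − 11.9 = 0.6
a=15: ŷ = -2.1 + 15 = 12.9; r = 14.1 − 12.9 = 1.2
a=16: ŷ = -2.1 + 16 = 13.9; r = 13.5 − 13.9 = -0.4
a=19: ŷ = -2.1 + 19 = 16.9; r = 17 − 16.9 = 0.1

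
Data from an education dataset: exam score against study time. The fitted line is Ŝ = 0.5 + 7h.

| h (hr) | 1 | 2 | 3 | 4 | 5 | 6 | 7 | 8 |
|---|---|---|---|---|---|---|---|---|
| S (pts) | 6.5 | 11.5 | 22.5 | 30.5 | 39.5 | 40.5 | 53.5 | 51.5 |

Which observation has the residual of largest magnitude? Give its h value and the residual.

h=1: Ŝ = 0.5 + 7·1 = 7.5; e = 6.5 − 7.5 = -1
h=2: Ŝ = 0.5 + 7·2 = 14.5; e = 11.5 − 14.5 = -3
h=3: Ŝ = 0.5 + 7·3 = 21.5; e = 22.5 − 21.5 = 1
h=4: Ŝ = 0.5 + 7·4 = 28.5; e = 30.5 − 28.5 = 2
h=5: Ŝ = 0.5 + 7·5 = 35.5; e = 39.5 − 35.5 = 4
h=6: Ŝ = 0.5 + 7·6 = 42.5; e = 40.5 − 42.5 = -2
h=7: Ŝ = 0.5 + 7·7 = 49.5; e = 53.5 − 49.5 = 4
h=8: Ŝ = 0.5 + 7·8 = 56.5; e = 51.5 − 56.5 = -5
Largest |e| is 5 at h = 8, residual -5.

h = 8, e = -5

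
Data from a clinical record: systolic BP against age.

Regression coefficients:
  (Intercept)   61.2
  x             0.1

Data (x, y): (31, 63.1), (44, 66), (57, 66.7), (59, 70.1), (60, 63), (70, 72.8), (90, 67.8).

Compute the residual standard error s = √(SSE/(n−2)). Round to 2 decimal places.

x=31: ŷ = 61.2 + 0.1·31 = 64.3; r = 63.1 − 64.3 = -1.2
x=44: ŷ = 61.2 + 0.1·44 = 65.6; r = 66 − 65.6 = 0.4
x=57: ŷ = 61.2 + 0.1·57 = 66.9; r = 66.7 − 66.9 = -0.2
x=59: ŷ = 61.2 + 0.1·59 = 67.1; r = 70.1 − 67.1 = 3
x=60: ŷ = 61.2 + 0.1·60 = 67.2; r = 63 − 67.2 = -4.2
x=70: ŷ = 61.2 + 0.1·70 = 68.2; r = 72.8 − 68.2 = 4.6
x=90: ŷ = 61.2 + 0.1·90 = 70.2; r = 67.8 − 70.2 = -2.4
SSE = 1.44 + 0.16 + 0.04 + 9 + 17.64 + 21.16 + 5.76 = 55.2
s = √(55.2/5) = √11.04 ≈ 3.32

s = 3.32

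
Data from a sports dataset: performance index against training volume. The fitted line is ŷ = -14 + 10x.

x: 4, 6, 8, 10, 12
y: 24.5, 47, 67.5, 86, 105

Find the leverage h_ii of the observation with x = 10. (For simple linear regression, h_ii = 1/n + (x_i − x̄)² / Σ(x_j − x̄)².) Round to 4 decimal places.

h = 0.3000

x̄ = (4 + 6 + 8 + 10 + 12)/5 = 8
Σ(x − x̄)² = 16 + 4 + 0 + 4 + 16 = 40
h = 1/5 + (2)²/40 = 0.2 + 0.1 = 0.3000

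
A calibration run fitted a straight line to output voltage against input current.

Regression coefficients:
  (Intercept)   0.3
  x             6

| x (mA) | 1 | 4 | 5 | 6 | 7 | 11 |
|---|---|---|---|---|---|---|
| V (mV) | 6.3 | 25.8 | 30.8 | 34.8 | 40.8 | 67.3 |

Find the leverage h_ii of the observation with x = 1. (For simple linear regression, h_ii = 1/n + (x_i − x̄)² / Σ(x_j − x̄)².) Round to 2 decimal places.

h = 0.56

x̄ = (1 + 4 + 5 + 6 + 7 + 11)/6 = 5.66667
Σ(x − x̄)² = 21.7778 + 2.77778 + 0.444444 + 0.111111 + 1.77778 + 28.4444 = 55.3333
h = 1/6 + (-4.66667)²/55.3333 = 0.166667 + 0.393574 = 0.56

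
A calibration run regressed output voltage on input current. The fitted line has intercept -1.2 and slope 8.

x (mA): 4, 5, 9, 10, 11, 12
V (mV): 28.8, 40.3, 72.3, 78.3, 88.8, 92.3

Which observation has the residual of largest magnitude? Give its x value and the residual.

x=4: V̂ = -1.2 + 8·4 = 30.8; r = 28.8 − 30.8 = -2
x=5: V̂ = -1.2 + 8·5 = 38.8; r = 40.3 − 38.8 = 1.5
x=9: V̂ = -1.2 + 8·9 = 70.8; r = 72.3 − 70.8 = 1.5
x=10: V̂ = -1.2 + 8·10 = 78.8; r = 78.3 − 78.8 = -0.5
x=11: V̂ = -1.2 + 8·11 = 86.8; r = 88.8 − 86.8 = 2
x=12: V̂ = -1.2 + 8·12 = 94.8; r = 92.3 − 94.8 = -2.5
Largest |r| is 2.5 at x = 12, residual -2.5.

x = 12, r = -2.5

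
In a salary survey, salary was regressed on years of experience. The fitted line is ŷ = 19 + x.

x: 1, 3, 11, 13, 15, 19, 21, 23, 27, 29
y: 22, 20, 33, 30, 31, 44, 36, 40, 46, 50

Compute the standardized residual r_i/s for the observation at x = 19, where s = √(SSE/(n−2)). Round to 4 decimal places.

x=1: ŷ = 19 + 1 = 20; r = 22 − 20 = 2
x=3: ŷ = 19 + 3 = 22; r = 20 − 22 = -2
x=11: ŷ = 19 + 11 = 30; r = 33 − 30 = 3
x=13: ŷ = 19 + 13 = 32; r = 30 − 32 = -2
x=15: ŷ = 19 + 15 = 34; r = 31 − 34 = -3
x=19: ŷ = 19 + 19 = 38; r = 44 − 38 = 6
x=21: ŷ = 19 + 21 = 40; r = 36 − 40 = -4
x=23: ŷ = 19 + 23 = 42; r = 40 − 42 = -2
x=27: ŷ = 19 + 27 = 46; r = 46 − 46 = 0
x=29: ŷ = 19 + 29 = 48; r = 50 − 48 = 2
SSE = 4 + 4 + 9 + 4 + 9 + 36 + 16 + 4 + 0 + 4 = 90
s = √(90/8) = 3.3541
r/s = 6 / 3.3541 = 1.7889

1.7889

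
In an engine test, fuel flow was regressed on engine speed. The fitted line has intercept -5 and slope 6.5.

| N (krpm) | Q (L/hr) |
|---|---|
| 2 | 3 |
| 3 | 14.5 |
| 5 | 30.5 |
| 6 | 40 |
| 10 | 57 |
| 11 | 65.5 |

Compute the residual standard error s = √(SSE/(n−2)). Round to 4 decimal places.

s = 4.4721

N=2: Q̂ = -5 + 6.5·2 = 8; e = 3 − 8 = -5
N=3: Q̂ = -5 + 6.5·3 = 14.5; e = 14.5 − 14.5 = 0
N=5: Q̂ = -5 + 6.5·5 = 27.5; e = 30.5 − 27.5 = 3
N=6: Q̂ = -5 + 6.5·6 = 34; e = 40 − 34 = 6
N=10: Q̂ = -5 + 6.5·10 = 60; e = 57 − 60 = -3
N=11: Q̂ = -5 + 6.5·11 = 66.5; e = 65.5 − 66.5 = -1
SSE = 25 + 0 + 9 + 36 + 9 + 1 = 80
s = √(80/4) = √20 ≈ 4.4721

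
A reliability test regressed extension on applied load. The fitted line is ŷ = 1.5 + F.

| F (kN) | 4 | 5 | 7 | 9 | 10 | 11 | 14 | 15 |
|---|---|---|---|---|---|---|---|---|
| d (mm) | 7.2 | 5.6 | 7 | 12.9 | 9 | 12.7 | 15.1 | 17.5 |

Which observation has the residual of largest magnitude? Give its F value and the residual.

F=4: ŷ = 1.5 + 4 = 5.5; e = 7.2 − 5.5 = 1.7
F=5: ŷ = 1.5 + 5 = 6.5; e = 5.6 − 6.5 = -0.9
F=7: ŷ = 1.5 + 7 = 8.5; e = 7 − 8.5 = -1.5
F=9: ŷ = 1.5 + 9 = 10.5; e = 12.9 − 10.5 = 2.4
F=10: ŷ = 1.5 + 10 = 11.5; e = 9 − 11.5 = -2.5
F=11: ŷ = 1.5 + 11 = 12.5; e = 12.7 − 12.5 = 0.2
F=14: ŷ = 1.5 + 14 = 15.5; e = 15.1 − 15.5 = -0.4
F=15: ŷ = 1.5 + 15 = 16.5; e = 17.5 − 16.5 = 1
Largest |e| is 2.5 at F = 10, residual -2.5.

F = 10, e = -2.5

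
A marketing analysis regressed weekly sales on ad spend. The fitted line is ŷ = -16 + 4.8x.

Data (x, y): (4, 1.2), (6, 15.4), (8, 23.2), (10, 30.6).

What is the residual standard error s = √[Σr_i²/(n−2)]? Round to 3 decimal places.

x=4: ŷ = -16 + 4.8·4 = 3.2; r = 1.2 − 3.2 = -2
x=6: ŷ = -16 + 4.8·6 = 12.8; r = 15.4 − 12.8 = 2.6
x=8: ŷ = -16 + 4.8·8 = 22.4; r = 23.2 − 22.4 = 0.8
x=10: ŷ = -16 + 4.8·10 = 32; r = 30.6 − 32 = -1.4
SSE = 4 + 6.76 + 0.64 + 1.96 = 13.36
s = √(13.36/2) = √6.68 ≈ 2.585

s = 2.585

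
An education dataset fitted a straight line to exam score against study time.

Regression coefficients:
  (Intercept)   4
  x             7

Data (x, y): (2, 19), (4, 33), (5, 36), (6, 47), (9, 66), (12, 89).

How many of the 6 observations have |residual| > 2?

1

x=2: ŷ = 4 + 7·2 = 18; e = 19 − 18 = 1
x=4: ŷ = 4 + 7·4 = 32; e = 33 − 32 = 1
x=5: ŷ = 4 + 7·5 = 39; e = 36 − 39 = -3
x=6: ŷ = 4 + 7·6 = 46; e = 47 − 46 = 1
x=9: ŷ = 4 + 7·9 = 67; e = 66 − 67 = -1
x=12: ŷ = 4 + 7·12 = 88; e = 89 − 88 = 1
|e| > 2: x=5 (|e|=3) → 1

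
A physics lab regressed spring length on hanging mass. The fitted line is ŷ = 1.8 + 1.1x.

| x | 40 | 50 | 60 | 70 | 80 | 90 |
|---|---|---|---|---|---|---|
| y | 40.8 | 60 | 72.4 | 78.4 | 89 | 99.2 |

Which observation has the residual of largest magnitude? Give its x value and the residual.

x = 40, r = -5

x=40: ŷ = 1.8 + 1.1·40 = 45.8; r = 40.8 − 45.8 = -5
x=50: ŷ = 1.8 + 1.1·50 = 56.8; r = 60 − 56.8 = 3.2
x=60: ŷ = 1.8 + 1.1·60 = 67.8; r = 72.4 − 67.8 = 4.6
x=70: ŷ = 1.8 + 1.1·70 = 78.8; r = 78.4 − 78.8 = -0.4
x=80: ŷ = 1.8 + 1.1·80 = 89.8; r = 89 − 89.8 = -0.8
x=90: ŷ = 1.8 + 1.1·90 = 100.8; r = 99.2 − 100.8 = -1.6
Largest |r| is 5 at x = 40, residual -5.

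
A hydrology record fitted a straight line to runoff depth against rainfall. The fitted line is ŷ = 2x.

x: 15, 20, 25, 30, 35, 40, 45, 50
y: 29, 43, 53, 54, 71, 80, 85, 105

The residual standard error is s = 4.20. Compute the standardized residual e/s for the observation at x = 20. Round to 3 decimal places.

ŷ = 2·20 = 40
e = 43 − 40 = 3
e/s = 3 / 4.20 = 0.714

0.714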